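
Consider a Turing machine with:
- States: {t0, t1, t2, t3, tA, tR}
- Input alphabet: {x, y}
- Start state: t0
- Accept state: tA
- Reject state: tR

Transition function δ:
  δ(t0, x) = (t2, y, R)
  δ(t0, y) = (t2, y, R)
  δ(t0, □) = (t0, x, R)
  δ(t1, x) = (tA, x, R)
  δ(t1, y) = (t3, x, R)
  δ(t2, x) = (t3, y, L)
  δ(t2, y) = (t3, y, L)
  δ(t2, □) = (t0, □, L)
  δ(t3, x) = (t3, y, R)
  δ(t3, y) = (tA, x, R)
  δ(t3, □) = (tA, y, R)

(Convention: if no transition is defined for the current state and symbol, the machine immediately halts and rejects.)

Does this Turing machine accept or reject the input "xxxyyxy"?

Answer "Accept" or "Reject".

Execution trace:
Initial: [t0]xxxyyxy
Step 1: δ(t0, x) = (t2, y, R) → y[t2]xxyyxy
Step 2: δ(t2, x) = (t3, y, L) → [t3]yyxyyxy
Step 3: δ(t3, y) = (tA, x, R) → x[tA]yxyyxy

The machine reaches the accept state tA and halts.

Answer: Accept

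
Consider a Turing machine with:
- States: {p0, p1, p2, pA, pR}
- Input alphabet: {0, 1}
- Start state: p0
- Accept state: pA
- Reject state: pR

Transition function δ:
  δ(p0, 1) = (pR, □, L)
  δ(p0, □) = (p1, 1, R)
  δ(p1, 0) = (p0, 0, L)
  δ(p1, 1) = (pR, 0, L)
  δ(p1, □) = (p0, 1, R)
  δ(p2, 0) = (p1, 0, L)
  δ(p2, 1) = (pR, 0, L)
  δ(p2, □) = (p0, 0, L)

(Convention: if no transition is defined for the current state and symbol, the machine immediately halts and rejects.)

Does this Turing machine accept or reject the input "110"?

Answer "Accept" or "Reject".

Execution trace:
Initial: [p0]110
Step 1: δ(p0, 1) = (pR, □, L) → [pR]□□10

The machine reaches the reject state pR and halts.

Answer: Reject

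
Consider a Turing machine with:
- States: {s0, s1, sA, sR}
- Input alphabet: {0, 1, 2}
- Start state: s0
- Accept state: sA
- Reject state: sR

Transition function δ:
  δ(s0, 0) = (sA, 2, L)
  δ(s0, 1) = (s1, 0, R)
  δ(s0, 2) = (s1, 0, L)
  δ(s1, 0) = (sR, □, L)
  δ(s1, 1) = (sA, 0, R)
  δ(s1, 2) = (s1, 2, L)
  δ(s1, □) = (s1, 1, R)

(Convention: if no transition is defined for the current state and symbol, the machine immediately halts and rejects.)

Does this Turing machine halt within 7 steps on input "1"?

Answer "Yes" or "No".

Execution trace:
Initial: [s0]1
Step 1: δ(s0, 1) = (s1, 0, R) → 0[s1]□
Step 2: δ(s1, □) = (s1, 1, R) → 01[s1]□
Step 3: δ(s1, □) = (s1, 1, R) → 011[s1]□
Step 4: δ(s1, □) = (s1, 1, R) → 0111[s1]□
Step 5: δ(s1, □) = (s1, 1, R) → 01111[s1]□
Step 6: δ(s1, □) = (s1, 1, R) → 011111[s1]□
Step 7: δ(s1, □) = (s1, 1, R) → 0111111[s1]□

The machine has not reached a halting state after 7 steps.
The machine did not halt within the 7-step bound.

Answer: No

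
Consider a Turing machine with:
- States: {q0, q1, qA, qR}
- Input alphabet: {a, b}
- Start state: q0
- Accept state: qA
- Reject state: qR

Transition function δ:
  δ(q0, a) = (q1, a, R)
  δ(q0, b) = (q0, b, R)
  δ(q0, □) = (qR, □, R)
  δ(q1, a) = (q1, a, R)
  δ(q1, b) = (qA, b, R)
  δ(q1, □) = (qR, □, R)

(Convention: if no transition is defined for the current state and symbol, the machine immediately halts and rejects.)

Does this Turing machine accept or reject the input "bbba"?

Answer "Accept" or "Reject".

Execution trace:
Initial: [q0]bbba
Step 1: δ(q0, b) = (q0, b, R) → b[q0]bba
Step 2: δ(q0, b) = (q0, b, R) → bb[q0]ba
Step 3: δ(q0, b) = (q0, b, R) → bbb[q0]a
Step 4: δ(q0, a) = (q1, a, R) → bbba[q1]□
Step 5: δ(q1, □) = (qR, □, R) → bbba□[qR]□

The machine reaches the reject state qR and halts.

Answer: Reject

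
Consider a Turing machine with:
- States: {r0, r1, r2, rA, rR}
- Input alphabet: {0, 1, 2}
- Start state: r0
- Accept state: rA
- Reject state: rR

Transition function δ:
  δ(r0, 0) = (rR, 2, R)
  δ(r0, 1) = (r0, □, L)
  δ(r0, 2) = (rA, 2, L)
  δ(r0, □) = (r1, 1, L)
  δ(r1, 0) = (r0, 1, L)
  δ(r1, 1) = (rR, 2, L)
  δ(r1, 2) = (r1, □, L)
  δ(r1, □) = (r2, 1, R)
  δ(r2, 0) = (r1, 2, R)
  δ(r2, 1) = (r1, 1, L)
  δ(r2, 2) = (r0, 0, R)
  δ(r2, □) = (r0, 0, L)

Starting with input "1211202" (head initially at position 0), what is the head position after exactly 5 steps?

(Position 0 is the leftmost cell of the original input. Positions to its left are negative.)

Execution trace (head position shown):
Step 0: [r0]1211202  (head at position 0)
Step 1: move left → [r0]□□211202  (head at position -1)
Step 2: move left → [r1]□1□211202  (head at position -2)
Step 3: move right → 1[r2]1□211202  (head at position -1)
Step 4: move left → [r1]11□211202  (head at position -2)
Step 5: move left → [rR]□21□211202  (head at position -3)

After 5 steps, the head is at position -3.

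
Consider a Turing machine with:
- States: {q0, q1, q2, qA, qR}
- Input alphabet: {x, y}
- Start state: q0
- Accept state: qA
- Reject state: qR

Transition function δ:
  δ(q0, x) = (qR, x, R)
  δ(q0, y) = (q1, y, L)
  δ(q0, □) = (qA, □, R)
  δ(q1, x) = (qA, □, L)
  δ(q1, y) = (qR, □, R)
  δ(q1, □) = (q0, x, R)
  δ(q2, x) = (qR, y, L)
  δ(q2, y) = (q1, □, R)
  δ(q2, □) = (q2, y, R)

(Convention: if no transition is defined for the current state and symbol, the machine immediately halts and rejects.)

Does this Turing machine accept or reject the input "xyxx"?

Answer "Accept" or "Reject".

Execution trace:
Initial: [q0]xyxx
Step 1: δ(q0, x) = (qR, x, R) → x[qR]yxx

The machine reaches the reject state qR and halts.

Answer: Reject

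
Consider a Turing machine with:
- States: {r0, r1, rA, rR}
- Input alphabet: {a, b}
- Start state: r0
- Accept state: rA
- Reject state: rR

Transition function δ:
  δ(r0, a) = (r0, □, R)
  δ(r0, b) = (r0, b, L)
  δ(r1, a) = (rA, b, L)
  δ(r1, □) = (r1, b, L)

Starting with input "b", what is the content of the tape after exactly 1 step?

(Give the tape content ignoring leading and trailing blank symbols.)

Execution trace:
Initial: [r0]b
Step 1: δ(r0, b) = (r0, b, L) → [r0]□b

No transition is defined for δ(r0, □). By convention the machine halts and rejects.

After 1 step, the tape (ignoring leading/trailing blanks) is: b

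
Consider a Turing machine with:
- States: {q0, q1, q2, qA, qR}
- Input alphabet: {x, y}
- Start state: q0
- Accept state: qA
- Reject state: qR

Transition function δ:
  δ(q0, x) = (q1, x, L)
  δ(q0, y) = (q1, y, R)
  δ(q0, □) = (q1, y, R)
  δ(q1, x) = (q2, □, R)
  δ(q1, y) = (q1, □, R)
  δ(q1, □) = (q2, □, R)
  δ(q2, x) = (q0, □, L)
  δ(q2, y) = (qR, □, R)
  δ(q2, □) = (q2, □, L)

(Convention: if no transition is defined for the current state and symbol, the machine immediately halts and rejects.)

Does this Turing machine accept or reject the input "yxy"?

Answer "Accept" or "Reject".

Execution trace:
Initial: [q0]yxy
Step 1: δ(q0, y) = (q1, y, R) → y[q1]xy
Step 2: δ(q1, x) = (q2, □, R) → y□[q2]y
Step 3: δ(q2, y) = (qR, □, R) → y□□[qR]□

The machine reaches the reject state qR and halts.

Answer: Reject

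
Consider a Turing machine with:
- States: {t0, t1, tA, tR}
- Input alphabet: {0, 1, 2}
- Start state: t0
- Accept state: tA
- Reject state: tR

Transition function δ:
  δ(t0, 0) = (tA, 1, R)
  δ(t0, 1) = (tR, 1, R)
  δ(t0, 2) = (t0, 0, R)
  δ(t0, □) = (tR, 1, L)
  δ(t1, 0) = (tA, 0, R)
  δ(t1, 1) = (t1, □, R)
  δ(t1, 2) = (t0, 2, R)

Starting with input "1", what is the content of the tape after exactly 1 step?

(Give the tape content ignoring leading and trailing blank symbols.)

Execution trace:
Initial: [t0]1
Step 1: δ(t0, 1) = (tR, 1, R) → 1[tR]□

The machine reaches the reject state tR and halts.

After 1 step, the tape (ignoring leading/trailing blanks) is: 1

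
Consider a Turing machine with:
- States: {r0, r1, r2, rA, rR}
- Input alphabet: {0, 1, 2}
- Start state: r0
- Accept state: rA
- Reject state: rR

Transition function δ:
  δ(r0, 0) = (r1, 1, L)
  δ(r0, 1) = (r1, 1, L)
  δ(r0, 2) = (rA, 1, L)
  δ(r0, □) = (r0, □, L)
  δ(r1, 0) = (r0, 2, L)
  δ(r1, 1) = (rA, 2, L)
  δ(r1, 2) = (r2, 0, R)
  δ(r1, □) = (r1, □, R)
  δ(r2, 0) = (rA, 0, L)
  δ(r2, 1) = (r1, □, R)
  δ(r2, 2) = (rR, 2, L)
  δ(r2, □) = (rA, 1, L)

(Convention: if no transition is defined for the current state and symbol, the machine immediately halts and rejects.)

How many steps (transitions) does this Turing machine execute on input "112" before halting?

Execution trace:
Initial: [r0]112
Step 1: δ(r0, 1) = (r1, 1, L) → [r1]□112
Step 2: δ(r1, □) = (r1, □, R) → □[r1]112
Step 3: δ(r1, 1) = (rA, 2, L) → [rA]□212

The machine reaches the accept state rA and halts.

The machine executed 3 steps before halting.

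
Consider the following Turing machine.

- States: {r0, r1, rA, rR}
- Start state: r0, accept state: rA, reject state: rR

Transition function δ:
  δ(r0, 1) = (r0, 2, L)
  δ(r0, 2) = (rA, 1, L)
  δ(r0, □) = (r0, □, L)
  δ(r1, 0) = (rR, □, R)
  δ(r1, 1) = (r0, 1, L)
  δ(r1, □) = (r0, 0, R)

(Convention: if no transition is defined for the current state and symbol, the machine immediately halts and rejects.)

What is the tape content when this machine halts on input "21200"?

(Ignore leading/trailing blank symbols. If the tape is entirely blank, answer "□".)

Execution trace:
Initial: [r0]21200
Step 1: δ(r0, 2) = (rA, 1, L) → [rA]□11200

The machine reaches the accept state rA and halts.

Final tape (ignoring leading/trailing blanks): 11200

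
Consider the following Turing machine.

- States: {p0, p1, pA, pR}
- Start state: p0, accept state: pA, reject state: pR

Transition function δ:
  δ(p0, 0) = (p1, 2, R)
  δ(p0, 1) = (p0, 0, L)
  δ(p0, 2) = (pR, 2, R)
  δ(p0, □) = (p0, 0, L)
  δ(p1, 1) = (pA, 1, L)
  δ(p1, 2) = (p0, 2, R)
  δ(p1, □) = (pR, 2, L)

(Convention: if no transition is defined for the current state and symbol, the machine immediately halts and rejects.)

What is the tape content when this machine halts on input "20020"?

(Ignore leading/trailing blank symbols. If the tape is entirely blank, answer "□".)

Execution trace:
Initial: [p0]20020
Step 1: δ(p0, 2) = (pR, 2, R) → 2[pR]0020

The machine reaches the reject state pR and halts.

Final tape (ignoring leading/trailing blanks): 20020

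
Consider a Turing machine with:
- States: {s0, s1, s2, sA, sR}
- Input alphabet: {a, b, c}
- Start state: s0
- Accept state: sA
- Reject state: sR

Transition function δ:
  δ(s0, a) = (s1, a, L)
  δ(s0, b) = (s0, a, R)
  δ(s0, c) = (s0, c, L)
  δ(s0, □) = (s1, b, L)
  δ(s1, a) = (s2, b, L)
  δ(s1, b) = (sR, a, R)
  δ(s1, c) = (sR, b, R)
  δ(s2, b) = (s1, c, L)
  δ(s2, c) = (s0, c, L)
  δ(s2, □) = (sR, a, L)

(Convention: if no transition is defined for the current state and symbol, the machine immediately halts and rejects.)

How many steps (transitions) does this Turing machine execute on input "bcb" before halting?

Execution trace:
Initial: [s0]bcb
Step 1: δ(s0, b) = (s0, a, R) → a[s0]cb
Step 2: δ(s0, c) = (s0, c, L) → [s0]acb
Step 3: δ(s0, a) = (s1, a, L) → [s1]□acb

No transition is defined for δ(s1, □). By convention the machine halts and rejects.

The machine executed 3 steps before halting.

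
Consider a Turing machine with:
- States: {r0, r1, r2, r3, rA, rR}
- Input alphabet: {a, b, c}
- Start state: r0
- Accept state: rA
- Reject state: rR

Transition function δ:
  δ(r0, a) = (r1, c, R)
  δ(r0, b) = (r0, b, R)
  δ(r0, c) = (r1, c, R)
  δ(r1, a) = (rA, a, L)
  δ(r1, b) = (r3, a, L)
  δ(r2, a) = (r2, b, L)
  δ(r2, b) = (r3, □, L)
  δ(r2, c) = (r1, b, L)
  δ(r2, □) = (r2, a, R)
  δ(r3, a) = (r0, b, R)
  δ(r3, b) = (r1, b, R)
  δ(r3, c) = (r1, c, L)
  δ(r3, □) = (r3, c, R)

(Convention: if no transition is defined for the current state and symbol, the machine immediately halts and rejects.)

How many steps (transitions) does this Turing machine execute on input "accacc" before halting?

Execution trace:
Initial: [r0]accacc
Step 1: δ(r0, a) = (r1, c, R) → c[r1]ccacc

No transition is defined for δ(r1, c). By convention the machine halts and rejects.

The machine executed 1 step before halting.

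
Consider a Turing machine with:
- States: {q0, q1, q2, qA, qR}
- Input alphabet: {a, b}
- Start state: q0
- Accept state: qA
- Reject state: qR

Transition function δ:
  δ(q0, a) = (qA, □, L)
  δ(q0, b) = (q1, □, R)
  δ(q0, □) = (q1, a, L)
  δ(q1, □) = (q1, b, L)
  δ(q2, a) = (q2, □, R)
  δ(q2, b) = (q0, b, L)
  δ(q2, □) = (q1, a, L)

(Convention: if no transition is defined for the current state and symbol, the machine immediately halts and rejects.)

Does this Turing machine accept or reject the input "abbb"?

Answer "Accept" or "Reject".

Execution trace:
Initial: [q0]abbb
Step 1: δ(q0, a) = (qA, □, L) → [qA]□□bbb

The machine reaches the accept state qA and halts.

Answer: Accept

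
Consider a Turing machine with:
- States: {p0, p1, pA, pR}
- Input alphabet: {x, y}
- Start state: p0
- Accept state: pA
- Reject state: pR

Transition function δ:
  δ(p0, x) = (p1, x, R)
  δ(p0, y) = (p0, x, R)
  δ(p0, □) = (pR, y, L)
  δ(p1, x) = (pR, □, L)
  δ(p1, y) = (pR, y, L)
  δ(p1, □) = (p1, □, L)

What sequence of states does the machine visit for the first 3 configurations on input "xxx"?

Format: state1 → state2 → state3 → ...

Execution trace:
Initial: [p0]xxx
Step 1: δ(p0, x) = (p1, x, R) → x[p1]xx
Step 2: δ(p1, x) = (pR, □, L) → [pR]x□x

The machine reaches the reject state pR and halts.

State sequence: p0 → p1 → pR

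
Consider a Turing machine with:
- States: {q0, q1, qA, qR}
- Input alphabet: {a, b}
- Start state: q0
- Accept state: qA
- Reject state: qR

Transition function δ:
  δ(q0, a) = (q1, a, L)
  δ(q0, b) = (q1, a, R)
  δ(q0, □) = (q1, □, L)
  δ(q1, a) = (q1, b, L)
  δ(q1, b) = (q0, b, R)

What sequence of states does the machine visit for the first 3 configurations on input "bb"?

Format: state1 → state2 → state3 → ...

Execution trace:
Initial: [q0]bb
Step 1: δ(q0, b) = (q1, a, R) → a[q1]b
Step 2: δ(q1, b) = (q0, b, R) → ab[q0]□

State sequence: q0 → q1 → q0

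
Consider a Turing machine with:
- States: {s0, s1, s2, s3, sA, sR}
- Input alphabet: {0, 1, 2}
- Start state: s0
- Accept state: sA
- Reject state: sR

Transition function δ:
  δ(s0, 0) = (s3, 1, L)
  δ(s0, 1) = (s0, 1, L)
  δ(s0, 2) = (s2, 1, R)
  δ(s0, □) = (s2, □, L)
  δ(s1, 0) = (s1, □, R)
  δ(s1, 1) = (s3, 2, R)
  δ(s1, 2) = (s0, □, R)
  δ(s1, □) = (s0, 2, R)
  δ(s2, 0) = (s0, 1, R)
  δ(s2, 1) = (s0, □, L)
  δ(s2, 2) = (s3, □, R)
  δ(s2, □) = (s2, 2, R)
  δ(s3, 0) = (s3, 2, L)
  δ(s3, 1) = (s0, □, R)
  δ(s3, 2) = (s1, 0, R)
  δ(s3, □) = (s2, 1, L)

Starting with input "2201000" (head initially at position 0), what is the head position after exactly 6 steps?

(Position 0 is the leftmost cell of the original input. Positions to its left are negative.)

Execution trace (head position shown):
Step 0: [s0]2201000  (head at position 0)
Step 1: move right → 1[s2]201000  (head at position 1)
Step 2: move right → 1□[s3]01000  (head at position 2)
Step 3: move left → 1[s3]□21000  (head at position 1)
Step 4: move left → [s2]1121000  (head at position 0)
Step 5: move left → [s0]□□121000  (head at position -1)
Step 6: move left → [s2]□□□121000  (head at position -2)

After 6 steps, the head is at position -2.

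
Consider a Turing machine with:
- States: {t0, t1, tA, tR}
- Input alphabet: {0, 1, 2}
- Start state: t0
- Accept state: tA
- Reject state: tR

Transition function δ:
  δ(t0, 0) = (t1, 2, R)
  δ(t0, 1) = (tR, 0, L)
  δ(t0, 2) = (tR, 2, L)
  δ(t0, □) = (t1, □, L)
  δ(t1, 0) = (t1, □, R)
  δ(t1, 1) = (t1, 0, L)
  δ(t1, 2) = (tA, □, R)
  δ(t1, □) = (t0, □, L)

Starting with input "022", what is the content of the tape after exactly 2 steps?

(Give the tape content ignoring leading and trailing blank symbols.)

Execution trace:
Initial: [t0]022
Step 1: δ(t0, 0) = (t1, 2, R) → 2[t1]22
Step 2: δ(t1, 2) = (tA, □, R) → 2□[tA]2

The machine reaches the accept state tA and halts.

After 2 steps, the tape (ignoring leading/trailing blanks) is: 2□2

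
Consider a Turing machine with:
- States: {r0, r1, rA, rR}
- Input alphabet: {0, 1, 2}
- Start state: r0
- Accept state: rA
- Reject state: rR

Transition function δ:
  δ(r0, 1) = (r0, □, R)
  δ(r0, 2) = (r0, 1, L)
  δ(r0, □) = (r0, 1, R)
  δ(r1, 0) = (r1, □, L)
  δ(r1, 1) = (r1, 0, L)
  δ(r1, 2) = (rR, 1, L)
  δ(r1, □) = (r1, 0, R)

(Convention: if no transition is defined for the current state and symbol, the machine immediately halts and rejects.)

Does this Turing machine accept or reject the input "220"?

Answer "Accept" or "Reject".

Execution trace:
Initial: [r0]220
Step 1: δ(r0, 2) = (r0, 1, L) → [r0]□120
Step 2: δ(r0, □) = (r0, 1, R) → 1[r0]120
Step 3: δ(r0, 1) = (r0, □, R) → 1□[r0]20
Step 4: δ(r0, 2) = (r0, 1, L) → 1[r0]□10
Step 5: δ(r0, □) = (r0, 1, R) → 11[r0]10
Step 6: δ(r0, 1) = (r0, □, R) → 11□[r0]0

No transition is defined for δ(r0, 0). By convention the machine halts and rejects.

Answer: Reject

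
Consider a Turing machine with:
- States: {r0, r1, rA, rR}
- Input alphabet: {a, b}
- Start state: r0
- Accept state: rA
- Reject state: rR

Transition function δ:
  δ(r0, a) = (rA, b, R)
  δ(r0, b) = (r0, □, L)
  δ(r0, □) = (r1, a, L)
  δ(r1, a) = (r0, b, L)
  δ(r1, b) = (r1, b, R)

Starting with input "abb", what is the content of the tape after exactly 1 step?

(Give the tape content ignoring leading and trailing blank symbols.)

Execution trace:
Initial: [r0]abb
Step 1: δ(r0, a) = (rA, b, R) → b[rA]bb

The machine reaches the accept state rA and halts.

After 1 step, the tape (ignoring leading/trailing blanks) is: bbb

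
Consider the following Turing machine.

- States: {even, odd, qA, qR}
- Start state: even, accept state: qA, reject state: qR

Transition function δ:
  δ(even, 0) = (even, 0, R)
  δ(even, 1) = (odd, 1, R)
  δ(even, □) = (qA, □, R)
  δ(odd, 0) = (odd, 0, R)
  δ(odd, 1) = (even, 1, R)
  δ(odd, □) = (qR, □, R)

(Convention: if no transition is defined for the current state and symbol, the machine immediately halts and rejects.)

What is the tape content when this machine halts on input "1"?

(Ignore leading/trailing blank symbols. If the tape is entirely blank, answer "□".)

Execution trace:
Initial: [even]1
Step 1: δ(even, 1) = (odd, 1, R) → 1[odd]□
Step 2: δ(odd, □) = (qR, □, R) → 1□[qR]□

The machine reaches the reject state qR and halts.

Final tape (ignoring leading/trailing blanks): 1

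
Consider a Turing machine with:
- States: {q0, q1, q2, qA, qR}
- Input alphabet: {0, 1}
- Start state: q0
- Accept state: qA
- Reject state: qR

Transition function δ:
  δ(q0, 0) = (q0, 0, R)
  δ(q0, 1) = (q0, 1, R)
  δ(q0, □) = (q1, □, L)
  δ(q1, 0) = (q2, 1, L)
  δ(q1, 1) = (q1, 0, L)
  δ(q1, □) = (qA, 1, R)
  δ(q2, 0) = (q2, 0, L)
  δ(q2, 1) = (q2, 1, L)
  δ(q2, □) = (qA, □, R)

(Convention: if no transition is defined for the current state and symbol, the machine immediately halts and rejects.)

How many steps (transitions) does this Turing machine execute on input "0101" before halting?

Execution trace:
Initial: [q0]0101
Step 1: δ(q0, 0) = (q0, 0, R) → 0[q0]101
Step 2: δ(q0, 1) = (q0, 1, R) → 01[q0]01
Step 3: δ(q0, 0) = (q0, 0, R) → 010[q0]1
Step 4: δ(q0, 1) = (q0, 1, R) → 0101[q0]□
Step 5: δ(q0, □) = (q1, □, L) → 010[q1]1□
Step 6: δ(q1, 1) = (q1, 0, L) → 01[q1]00□
Step 7: δ(q1, 0) = (q2, 1, L) → 0[q2]110□
Step 8: δ(q2, 1) = (q2, 1, L) → [q2]0110□
Step 9: δ(q2, 0) = (q2, 0, L) → [q2]□0110□
Step 10: δ(q2, □) = (qA, □, R) → □[qA]0110□

The machine reaches the accept state qA and halts.

The machine executed 10 steps before halting.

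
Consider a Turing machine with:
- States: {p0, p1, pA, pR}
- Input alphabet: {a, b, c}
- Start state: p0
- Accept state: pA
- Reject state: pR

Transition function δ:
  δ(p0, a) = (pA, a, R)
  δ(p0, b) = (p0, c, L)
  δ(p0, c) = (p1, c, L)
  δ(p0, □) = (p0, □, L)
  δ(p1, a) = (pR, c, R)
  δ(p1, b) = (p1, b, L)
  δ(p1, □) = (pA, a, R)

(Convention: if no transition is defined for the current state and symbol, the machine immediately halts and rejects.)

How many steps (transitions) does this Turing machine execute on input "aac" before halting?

Execution trace:
Initial: [p0]aac
Step 1: δ(p0, a) = (pA, a, R) → a[pA]ac

The machine reaches the accept state pA and halts.

The machine executed 1 step before halting.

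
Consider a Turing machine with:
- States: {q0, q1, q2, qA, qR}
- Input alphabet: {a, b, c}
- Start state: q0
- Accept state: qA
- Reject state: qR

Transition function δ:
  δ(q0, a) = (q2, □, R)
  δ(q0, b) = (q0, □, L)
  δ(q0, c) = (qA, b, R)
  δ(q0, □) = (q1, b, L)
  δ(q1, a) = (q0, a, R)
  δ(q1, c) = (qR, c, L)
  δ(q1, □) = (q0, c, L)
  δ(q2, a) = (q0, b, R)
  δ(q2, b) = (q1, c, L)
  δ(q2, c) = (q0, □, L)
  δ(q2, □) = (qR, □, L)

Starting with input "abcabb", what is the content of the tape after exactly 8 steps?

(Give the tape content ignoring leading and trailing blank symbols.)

Execution trace:
Initial: [q0]abcabb
Step 1: δ(q0, a) = (q2, □, R) → □[q2]bcabb
Step 2: δ(q2, b) = (q1, c, L) → [q1]□ccabb
Step 3: δ(q1, □) = (q0, c, L) → [q0]□cccabb
Step 4: δ(q0, □) = (q1, b, L) → [q1]□bcccabb
Step 5: δ(q1, □) = (q0, c, L) → [q0]□cbcccabb
Step 6: δ(q0, □) = (q1, b, L) → [q1]□bcbcccabb
Step 7: δ(q1, □) = (q0, c, L) → [q0]□cbcbcccabb
Step 8: δ(q0, □) = (q1, b, L) → [q1]□bcbcbcccabb

After 8 steps, the tape (ignoring leading/trailing blanks) is: bcbcbcccabb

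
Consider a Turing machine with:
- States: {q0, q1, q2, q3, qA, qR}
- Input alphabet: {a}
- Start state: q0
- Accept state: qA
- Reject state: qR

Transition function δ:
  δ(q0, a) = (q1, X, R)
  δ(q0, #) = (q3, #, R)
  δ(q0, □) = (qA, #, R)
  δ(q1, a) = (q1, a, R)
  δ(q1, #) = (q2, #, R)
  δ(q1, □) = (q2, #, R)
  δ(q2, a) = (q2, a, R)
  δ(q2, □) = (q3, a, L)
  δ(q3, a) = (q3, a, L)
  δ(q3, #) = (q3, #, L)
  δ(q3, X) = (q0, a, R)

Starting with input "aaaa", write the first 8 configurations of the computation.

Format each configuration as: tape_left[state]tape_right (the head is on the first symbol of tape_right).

Transitions applied:
Step 1: δ(q0, a) = (q1, X, R)
Step 2: δ(q1, a) = (q1, a, R)
Step 3: δ(q1, a) = (q1, a, R)
Step 4: δ(q1, a) = (q1, a, R)
Step 5: δ(q1, □) = (q2, #, R)
Step 6: δ(q2, □) = (q3, a, L)
Step 7: δ(q3, #) = (q3, #, L)

The first 8 configurations are:
[q0]aaaa ⊢ X[q1]aaa ⊢ Xa[q1]aa ⊢ Xaa[q1]a ⊢ Xaaa[q1]□ ⊢ Xaaa#[q2]□ ⊢ Xaaa[q3]#a ⊢ Xaa[q3]a#a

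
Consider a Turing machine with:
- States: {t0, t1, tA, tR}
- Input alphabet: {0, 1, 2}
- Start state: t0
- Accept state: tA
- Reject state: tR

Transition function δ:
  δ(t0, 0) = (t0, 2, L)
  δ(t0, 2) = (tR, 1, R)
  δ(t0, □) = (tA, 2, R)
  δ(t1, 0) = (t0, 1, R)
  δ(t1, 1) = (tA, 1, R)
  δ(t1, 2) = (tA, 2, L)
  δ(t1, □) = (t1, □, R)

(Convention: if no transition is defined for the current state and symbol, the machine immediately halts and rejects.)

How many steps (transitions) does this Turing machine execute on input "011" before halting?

Execution trace:
Initial: [t0]011
Step 1: δ(t0, 0) = (t0, 2, L) → [t0]□211
Step 2: δ(t0, □) = (tA, 2, R) → 2[tA]211

The machine reaches the accept state tA and halts.

The machine executed 2 steps before halting.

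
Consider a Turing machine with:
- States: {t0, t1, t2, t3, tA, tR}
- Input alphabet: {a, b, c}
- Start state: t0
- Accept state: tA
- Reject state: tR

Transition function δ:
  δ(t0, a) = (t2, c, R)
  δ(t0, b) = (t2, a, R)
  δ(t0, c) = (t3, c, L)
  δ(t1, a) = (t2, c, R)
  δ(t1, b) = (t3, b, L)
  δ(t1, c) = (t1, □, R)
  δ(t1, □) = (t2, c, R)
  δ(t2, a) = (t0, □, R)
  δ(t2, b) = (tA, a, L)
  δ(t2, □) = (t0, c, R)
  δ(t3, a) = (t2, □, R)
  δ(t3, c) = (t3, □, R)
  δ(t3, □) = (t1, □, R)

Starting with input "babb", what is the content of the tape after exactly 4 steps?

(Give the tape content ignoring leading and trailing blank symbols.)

Execution trace:
Initial: [t0]babb
Step 1: δ(t0, b) = (t2, a, R) → a[t2]abb
Step 2: δ(t2, a) = (t0, □, R) → a□[t0]bb
Step 3: δ(t0, b) = (t2, a, R) → a□a[t2]b
Step 4: δ(t2, b) = (tA, a, L) → a□[tA]aa

The machine reaches the accept state tA and halts.

After 4 steps, the tape (ignoring leading/trailing blanks) is: a□aa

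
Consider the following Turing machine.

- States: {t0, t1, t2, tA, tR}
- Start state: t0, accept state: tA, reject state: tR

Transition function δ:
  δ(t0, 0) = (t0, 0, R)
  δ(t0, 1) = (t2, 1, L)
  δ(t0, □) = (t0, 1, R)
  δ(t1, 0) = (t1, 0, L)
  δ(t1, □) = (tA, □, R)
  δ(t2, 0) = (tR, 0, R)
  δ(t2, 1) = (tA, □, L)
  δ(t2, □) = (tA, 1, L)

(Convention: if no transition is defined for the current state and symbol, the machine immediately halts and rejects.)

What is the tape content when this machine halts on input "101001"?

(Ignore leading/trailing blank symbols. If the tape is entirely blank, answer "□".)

Execution trace:
Initial: [t0]101001
Step 1: δ(t0, 1) = (t2, 1, L) → [t2]□101001
Step 2: δ(t2, □) = (tA, 1, L) → [tA]□1101001

The machine reaches the accept state tA and halts.

Final tape (ignoring leading/trailing blanks): 1101001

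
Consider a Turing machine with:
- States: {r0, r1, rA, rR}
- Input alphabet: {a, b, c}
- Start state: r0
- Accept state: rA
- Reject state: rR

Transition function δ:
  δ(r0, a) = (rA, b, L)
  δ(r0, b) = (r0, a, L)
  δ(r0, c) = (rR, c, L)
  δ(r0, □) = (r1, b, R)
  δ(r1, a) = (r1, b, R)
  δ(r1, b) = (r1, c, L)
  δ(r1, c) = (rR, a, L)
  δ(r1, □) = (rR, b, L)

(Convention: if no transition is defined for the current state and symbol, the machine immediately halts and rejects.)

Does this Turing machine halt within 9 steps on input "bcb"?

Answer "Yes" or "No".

Execution trace:
Initial: [r0]bcb
Step 1: δ(r0, b) = (r0, a, L) → [r0]□acb
Step 2: δ(r0, □) = (r1, b, R) → b[r1]acb
Step 3: δ(r1, a) = (r1, b, R) → bb[r1]cb
Step 4: δ(r1, c) = (rR, a, L) → b[rR]bab

The machine reaches the reject state rR and halts.
The machine halted after 4 steps (within the 9-step bound).

Answer: Yes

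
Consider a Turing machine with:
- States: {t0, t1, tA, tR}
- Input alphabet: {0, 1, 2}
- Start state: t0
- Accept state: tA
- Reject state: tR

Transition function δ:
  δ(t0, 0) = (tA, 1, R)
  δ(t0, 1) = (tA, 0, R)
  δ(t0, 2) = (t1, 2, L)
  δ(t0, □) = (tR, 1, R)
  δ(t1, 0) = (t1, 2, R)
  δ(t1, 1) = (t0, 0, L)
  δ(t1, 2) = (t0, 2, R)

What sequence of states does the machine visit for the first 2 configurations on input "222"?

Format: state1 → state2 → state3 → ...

Execution trace:
Initial: [t0]222
Step 1: δ(t0, 2) = (t1, 2, L) → [t1]□222

No transition is defined for δ(t1, □). By convention the machine halts and rejects.

State sequence: t0 → t1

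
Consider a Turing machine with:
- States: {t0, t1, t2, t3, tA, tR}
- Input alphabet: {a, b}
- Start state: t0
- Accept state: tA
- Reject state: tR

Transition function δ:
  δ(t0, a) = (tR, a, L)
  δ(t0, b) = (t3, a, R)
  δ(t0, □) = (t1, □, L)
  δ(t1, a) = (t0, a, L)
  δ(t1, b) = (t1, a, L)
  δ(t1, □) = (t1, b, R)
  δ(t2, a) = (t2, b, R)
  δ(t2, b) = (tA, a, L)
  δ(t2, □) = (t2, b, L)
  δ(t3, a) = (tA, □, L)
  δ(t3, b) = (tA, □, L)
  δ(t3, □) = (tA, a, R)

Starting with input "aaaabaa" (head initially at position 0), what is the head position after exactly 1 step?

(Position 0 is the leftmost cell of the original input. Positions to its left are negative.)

Execution trace (head position shown):
Step 0: [t0]aaaabaa  (head at position 0)
Step 1: move left → [tR]□aaaabaa  (head at position -1)

After 1 step, the head is at position -1.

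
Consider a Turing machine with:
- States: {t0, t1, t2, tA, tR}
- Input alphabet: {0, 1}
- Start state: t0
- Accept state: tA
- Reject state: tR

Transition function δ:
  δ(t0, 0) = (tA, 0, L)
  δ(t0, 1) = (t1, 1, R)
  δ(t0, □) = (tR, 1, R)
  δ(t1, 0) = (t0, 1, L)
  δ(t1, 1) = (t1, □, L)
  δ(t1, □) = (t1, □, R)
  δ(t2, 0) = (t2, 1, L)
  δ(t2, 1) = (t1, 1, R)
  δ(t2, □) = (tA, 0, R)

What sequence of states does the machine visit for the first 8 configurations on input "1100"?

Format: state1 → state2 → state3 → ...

Execution trace:
Initial: [t0]1100
Step 1: δ(t0, 1) = (t1, 1, R) → 1[t1]100
Step 2: δ(t1, 1) = (t1, □, L) → [t1]1□00
Step 3: δ(t1, 1) = (t1, □, L) → [t1]□□□00
Step 4: δ(t1, □) = (t1, □, R) → □[t1]□□00
Step 5: δ(t1, □) = (t1, □, R) → □□[t1]□00
Step 6: δ(t1, □) = (t1, □, R) → □□□[t1]00
Step 7: δ(t1, 0) = (t0, 1, L) → □□[t0]□10

State sequence: t0 → t1 → t1 → t1 → t1 → t1 → t1 → t0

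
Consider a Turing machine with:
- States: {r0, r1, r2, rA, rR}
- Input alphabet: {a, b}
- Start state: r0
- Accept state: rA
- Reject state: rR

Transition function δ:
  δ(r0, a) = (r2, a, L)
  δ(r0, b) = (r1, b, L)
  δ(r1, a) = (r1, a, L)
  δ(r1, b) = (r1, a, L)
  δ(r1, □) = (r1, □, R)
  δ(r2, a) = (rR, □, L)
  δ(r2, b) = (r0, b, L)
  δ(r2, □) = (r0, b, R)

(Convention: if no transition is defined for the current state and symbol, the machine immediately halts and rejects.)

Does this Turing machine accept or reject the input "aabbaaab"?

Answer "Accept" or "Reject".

Execution trace:
Initial: [r0]aabbaaab
Step 1: δ(r0, a) = (r2, a, L) → [r2]□aabbaaab
Step 2: δ(r2, □) = (r0, b, R) → b[r0]aabbaaab
Step 3: δ(r0, a) = (r2, a, L) → [r2]baabbaaab
Step 4: δ(r2, b) = (r0, b, L) → [r0]□baabbaaab

No transition is defined for δ(r0, □). By convention the machine halts and rejects.

Answer: Reject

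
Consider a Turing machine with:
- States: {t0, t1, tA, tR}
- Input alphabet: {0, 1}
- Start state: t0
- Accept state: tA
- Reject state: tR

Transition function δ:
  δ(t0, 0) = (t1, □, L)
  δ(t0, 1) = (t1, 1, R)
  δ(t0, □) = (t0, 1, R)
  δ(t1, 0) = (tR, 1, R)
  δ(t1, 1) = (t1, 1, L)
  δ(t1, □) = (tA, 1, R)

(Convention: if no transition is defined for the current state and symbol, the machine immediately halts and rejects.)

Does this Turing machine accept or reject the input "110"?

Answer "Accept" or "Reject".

Execution trace:
Initial: [t0]110
Step 1: δ(t0, 1) = (t1, 1, R) → 1[t1]10
Step 2: δ(t1, 1) = (t1, 1, L) → [t1]110
Step 3: δ(t1, 1) = (t1, 1, L) → [t1]□110
Step 4: δ(t1, □) = (tA, 1, R) → 1[tA]110

The machine reaches the accept state tA and halts.

Answer: Accept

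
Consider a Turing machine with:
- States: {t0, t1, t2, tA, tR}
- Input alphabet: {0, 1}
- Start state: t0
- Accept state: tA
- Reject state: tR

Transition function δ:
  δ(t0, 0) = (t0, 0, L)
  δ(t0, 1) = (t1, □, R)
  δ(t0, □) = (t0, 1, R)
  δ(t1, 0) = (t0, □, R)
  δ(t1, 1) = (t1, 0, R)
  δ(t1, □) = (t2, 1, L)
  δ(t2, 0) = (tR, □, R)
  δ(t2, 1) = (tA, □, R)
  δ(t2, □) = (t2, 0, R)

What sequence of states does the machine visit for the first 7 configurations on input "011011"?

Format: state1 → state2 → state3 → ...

Execution trace:
Initial: [t0]011011
Step 1: δ(t0, 0) = (t0, 0, L) → [t0]□011011
Step 2: δ(t0, □) = (t0, 1, R) → 1[t0]011011
Step 3: δ(t0, 0) = (t0, 0, L) → [t0]1011011
Step 4: δ(t0, 1) = (t1, □, R) → □[t1]011011
Step 5: δ(t1, 0) = (t0, □, R) → □□[t0]11011
Step 6: δ(t0, 1) = (t1, □, R) → □□□[t1]1011

State sequence: t0 → t0 → t0 → t0 → t1 → t0 → t1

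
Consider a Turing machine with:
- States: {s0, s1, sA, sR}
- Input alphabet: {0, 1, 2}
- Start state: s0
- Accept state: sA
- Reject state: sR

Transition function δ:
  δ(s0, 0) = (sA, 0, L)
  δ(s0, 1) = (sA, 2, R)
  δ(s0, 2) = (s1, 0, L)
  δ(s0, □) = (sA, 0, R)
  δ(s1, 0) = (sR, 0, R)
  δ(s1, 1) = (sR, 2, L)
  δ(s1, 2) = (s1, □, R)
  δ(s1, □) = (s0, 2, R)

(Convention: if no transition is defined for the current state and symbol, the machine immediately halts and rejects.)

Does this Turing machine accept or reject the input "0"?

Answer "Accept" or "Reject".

Execution trace:
Initial: [s0]0
Step 1: δ(s0, 0) = (sA, 0, L) → [sA]□0

The machine reaches the accept state sA and halts.

Answer: Accept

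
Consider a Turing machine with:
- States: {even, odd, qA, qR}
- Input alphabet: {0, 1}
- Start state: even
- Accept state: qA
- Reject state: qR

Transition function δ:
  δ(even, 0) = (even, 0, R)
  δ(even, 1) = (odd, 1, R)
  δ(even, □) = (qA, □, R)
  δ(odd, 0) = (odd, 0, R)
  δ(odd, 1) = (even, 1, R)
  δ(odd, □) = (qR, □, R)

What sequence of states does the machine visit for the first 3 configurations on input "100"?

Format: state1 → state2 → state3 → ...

Execution trace:
Initial: [even]100
Step 1: δ(even, 1) = (odd, 1, R) → 1[odd]00
Step 2: δ(odd, 0) = (odd, 0, R) → 10[odd]0

State sequence: even → odd → odd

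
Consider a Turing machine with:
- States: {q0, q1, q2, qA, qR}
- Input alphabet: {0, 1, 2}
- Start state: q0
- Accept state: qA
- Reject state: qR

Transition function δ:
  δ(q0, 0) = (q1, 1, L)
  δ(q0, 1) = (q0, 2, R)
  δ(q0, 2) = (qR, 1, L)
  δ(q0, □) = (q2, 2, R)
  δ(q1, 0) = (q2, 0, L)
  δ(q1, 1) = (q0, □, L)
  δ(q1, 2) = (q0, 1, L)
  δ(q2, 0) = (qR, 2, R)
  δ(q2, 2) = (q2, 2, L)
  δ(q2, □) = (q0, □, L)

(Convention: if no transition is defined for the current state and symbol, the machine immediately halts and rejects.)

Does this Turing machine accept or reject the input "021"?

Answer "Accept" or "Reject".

Execution trace:
Initial: [q0]021
Step 1: δ(q0, 0) = (q1, 1, L) → [q1]□121

No transition is defined for δ(q1, □). By convention the machine halts and rejects.

Answer: Reject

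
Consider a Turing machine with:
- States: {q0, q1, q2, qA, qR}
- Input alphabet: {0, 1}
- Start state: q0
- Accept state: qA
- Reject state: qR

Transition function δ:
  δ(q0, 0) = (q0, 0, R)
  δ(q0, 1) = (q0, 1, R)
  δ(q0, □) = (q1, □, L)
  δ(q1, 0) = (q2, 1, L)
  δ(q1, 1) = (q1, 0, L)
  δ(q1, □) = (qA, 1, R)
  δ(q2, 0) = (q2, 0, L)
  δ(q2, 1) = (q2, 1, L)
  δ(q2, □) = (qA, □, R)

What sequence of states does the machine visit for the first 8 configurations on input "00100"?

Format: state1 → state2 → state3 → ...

Execution trace:
Initial: [q0]00100
Step 1: δ(q0, 0) = (q0, 0, R) → 0[q0]0100
Step 2: δ(q0, 0) = (q0, 0, R) → 00[q0]100
Step 3: δ(q0, 1) = (q0, 1, R) → 001[q0]00
Step 4: δ(q0, 0) = (q0, 0, R) → 0010[q0]0
Step 5: δ(q0, 0) = (q0, 0, R) → 00100[q0]□
Step 6: δ(q0, □) = (q1, □, L) → 0010[q1]0□
Step 7: δ(q1, 0) = (q2, 1, L) → 001[q2]01□

State sequence: q0 → q0 → q0 → q0 → q0 → q0 → q1 → q2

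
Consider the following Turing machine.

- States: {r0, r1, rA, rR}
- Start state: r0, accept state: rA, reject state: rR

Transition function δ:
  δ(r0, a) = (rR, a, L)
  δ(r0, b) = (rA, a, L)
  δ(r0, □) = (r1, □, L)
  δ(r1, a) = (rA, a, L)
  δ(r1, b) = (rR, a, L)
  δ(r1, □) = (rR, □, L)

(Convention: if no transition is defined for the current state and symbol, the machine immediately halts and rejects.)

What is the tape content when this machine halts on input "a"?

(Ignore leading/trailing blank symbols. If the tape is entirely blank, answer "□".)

Execution trace:
Initial: [r0]a
Step 1: δ(r0, a) = (rR, a, L) → [rR]□a

The machine reaches the reject state rR and halts.

Final tape (ignoring leading/trailing blanks): a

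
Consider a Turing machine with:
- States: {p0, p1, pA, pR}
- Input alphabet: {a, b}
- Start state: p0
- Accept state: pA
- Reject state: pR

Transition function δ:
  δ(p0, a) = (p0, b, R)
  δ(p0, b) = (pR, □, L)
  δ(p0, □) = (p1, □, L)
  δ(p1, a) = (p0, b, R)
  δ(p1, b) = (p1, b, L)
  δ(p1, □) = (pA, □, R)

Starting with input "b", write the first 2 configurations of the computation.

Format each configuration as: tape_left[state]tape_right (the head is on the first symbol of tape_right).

Transitions applied:
Step 1: δ(p0, b) = (pR, □, L)

The first 2 configurations are:
[p0]b ⊢ [pR]□□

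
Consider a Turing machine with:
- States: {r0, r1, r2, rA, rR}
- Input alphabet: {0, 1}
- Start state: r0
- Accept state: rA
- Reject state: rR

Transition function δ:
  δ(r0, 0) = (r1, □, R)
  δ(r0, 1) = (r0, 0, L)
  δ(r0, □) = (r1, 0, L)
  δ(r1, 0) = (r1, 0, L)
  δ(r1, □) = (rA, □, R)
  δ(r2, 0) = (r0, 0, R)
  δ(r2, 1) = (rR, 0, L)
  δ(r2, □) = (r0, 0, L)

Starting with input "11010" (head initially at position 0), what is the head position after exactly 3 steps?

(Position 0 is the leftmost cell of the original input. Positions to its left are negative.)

Execution trace (head position shown):
Step 0: [r0]11010  (head at position 0)
Step 1: move left → [r0]□01010  (head at position -1)
Step 2: move left → [r1]□001010  (head at position -2)
Step 3: move right → □[rA]001010  (head at position -1)

After 3 steps, the head is at position -1.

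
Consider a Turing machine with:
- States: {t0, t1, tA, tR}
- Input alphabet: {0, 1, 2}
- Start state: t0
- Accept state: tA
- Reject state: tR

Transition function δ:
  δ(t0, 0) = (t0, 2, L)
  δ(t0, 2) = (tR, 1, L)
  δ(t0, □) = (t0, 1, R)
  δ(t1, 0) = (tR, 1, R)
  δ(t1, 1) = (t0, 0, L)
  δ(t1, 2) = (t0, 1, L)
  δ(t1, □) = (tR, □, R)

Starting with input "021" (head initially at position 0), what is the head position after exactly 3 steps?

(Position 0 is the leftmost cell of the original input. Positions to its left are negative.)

Execution trace (head position shown):
Step 0: [t0]021  (head at position 0)
Step 1: move left → [t0]□221  (head at position -1)
Step 2: move right → 1[t0]221  (head at position 0)
Step 3: move left → [tR]1121  (head at position -1)

After 3 steps, the head is at position -1.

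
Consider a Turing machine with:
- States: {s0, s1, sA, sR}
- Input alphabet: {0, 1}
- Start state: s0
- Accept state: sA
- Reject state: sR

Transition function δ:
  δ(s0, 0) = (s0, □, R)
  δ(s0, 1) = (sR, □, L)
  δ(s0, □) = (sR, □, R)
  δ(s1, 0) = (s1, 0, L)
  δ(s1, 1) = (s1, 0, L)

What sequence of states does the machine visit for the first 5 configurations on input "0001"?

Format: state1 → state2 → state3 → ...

Execution trace:
Initial: [s0]0001
Step 1: δ(s0, 0) = (s0, □, R) → □[s0]001
Step 2: δ(s0, 0) = (s0, □, R) → □□[s0]01
Step 3: δ(s0, 0) = (s0, □, R) → □□□[s0]1
Step 4: δ(s0, 1) = (sR, □, L) → □□[sR]□□

The machine reaches the reject state sR and halts.

State sequence: s0 → s0 → s0 → s0 → sR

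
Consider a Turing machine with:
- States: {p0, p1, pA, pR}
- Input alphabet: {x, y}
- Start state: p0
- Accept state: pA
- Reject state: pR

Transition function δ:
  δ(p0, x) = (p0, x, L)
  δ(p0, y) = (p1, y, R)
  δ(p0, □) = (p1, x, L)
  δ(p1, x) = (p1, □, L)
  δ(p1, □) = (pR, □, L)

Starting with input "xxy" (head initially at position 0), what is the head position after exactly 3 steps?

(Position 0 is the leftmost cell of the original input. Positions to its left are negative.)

Execution trace (head position shown):
Step 0: [p0]xxy  (head at position 0)
Step 1: move left → [p0]□xxy  (head at position -1)
Step 2: move left → [p1]□xxxy  (head at position -2)
Step 3: move left → [pR]□□xxxy  (head at position -3)

After 3 steps, the head is at position -3.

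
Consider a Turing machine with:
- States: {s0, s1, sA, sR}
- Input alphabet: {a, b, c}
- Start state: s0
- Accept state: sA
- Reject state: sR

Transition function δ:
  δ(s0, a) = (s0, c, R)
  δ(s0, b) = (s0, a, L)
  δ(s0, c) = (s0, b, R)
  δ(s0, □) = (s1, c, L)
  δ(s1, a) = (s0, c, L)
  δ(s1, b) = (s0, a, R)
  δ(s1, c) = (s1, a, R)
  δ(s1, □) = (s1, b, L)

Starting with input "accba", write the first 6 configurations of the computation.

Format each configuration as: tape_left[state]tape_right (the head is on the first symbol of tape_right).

Transitions applied:
Step 1: δ(s0, a) = (s0, c, R)
Step 2: δ(s0, c) = (s0, b, R)
Step 3: δ(s0, c) = (s0, b, R)
Step 4: δ(s0, b) = (s0, a, L)
Step 5: δ(s0, b) = (s0, a, L)

The first 6 configurations are:
[s0]accba ⊢ c[s0]ccba ⊢ cb[s0]cba ⊢ cbb[s0]ba ⊢ cb[s0]baa ⊢ c[s0]baaa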